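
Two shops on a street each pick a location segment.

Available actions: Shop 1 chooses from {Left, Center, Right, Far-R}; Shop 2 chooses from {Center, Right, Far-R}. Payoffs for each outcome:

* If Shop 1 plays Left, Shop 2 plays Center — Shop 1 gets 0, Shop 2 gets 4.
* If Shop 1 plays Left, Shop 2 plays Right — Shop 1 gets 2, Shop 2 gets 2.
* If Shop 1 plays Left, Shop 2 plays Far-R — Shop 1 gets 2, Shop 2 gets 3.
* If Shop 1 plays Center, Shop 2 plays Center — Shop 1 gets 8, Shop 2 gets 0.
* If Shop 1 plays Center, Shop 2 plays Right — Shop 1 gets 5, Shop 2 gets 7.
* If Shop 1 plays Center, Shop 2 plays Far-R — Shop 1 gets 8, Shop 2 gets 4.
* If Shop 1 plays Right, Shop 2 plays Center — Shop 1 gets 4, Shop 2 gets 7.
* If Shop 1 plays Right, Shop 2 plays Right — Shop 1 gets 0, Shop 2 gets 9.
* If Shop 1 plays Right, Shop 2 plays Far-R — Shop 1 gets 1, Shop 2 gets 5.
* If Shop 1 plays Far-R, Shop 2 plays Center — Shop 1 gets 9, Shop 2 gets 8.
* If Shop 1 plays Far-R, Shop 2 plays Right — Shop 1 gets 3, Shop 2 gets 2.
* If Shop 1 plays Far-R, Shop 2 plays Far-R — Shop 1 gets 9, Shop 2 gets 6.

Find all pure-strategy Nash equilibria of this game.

(Left, Center): Shop 1 can switch to Center (0 → 8). Not NE.
(Left, Right): Shop 1 can switch to Center (2 → 5). Not NE.
(Left, Far-R): Shop 1 can switch to Center (2 → 8). Not NE.
(Center, Center): Shop 1 can switch to Far-R (8 → 9). Not NE.
(Center, Right): Shop 1 gets 5, best alternative 3; Shop 2 gets 7, best alternative 4. No profitable deviation — NE.
(Center, Far-R): Shop 1 can switch to Far-R (8 → 9). Not NE.
(Right, Center): Shop 1 can switch to Center (4 → 8). Not NE.
(Far-R, Center): Shop 1 gets 9, best alternative 8; Shop 2 gets 8, best alternative 6. No profitable deviation — NE.
(The remaining 4 profiles each have a profitable deviation by the same check.)

(Center, Right); (Far-R, Center)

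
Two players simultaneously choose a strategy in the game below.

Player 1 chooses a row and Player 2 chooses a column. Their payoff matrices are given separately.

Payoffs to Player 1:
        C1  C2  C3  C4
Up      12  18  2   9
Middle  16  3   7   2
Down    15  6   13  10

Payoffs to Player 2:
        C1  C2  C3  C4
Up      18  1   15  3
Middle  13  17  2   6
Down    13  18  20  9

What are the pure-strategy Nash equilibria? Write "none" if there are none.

Player 1 against C1: payoffs 12, 16, 15 → best response Middle.
Player 1 against C2: payoffs 18, 3, 6 → best response Up.
Player 1 against C3: payoffs 2, 7, 13 → best response Down.
Player 1 against C4: payoffs 9, 2, 10 → best response Down.
Player 2 against Up: payoffs 18, 1, 15, 3 → best response C1.
Player 2 against Middle: payoffs 13, 17, 2, 6 → best response C2.
Player 2 against Down: payoffs 13, 18, 20, 9 → best response C3.
Mutual best responses: (Down, C3).

Pure NE: (Down, C3)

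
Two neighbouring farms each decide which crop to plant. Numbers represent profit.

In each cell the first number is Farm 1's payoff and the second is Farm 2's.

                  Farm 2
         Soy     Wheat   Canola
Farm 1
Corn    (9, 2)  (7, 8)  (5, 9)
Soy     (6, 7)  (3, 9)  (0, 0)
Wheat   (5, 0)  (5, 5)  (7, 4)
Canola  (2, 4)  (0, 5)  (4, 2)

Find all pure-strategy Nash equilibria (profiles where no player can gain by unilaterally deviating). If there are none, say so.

none

(Corn, Soy): Farm 2 can switch to Wheat (2 → 8). Not NE.
(Corn, Wheat): Farm 2 can switch to Canola (8 → 9). Not NE.
(Corn, Canola): Farm 1 can switch to Wheat (5 → 7). Not NE.
(Soy, Soy): Farm 1 can switch to Corn (6 → 9). Not NE.
(Soy, Wheat): Farm 1 can switch to Corn (3 → 7). Not NE.
(Soy, Canola): Farm 1 can switch to Corn (0 → 5). Not NE.
(The remaining 6 profiles each have a profitable deviation by the same check.)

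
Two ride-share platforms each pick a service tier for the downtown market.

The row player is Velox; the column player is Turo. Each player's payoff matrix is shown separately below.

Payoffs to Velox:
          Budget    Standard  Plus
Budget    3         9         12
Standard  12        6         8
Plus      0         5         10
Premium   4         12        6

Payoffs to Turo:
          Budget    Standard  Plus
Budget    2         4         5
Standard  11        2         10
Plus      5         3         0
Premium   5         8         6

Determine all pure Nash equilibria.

(Budget, Budget): Velox can switch to Standard (3 → 12). Not NE.
(Budget, Standard): Velox can switch to Premium (9 → 12). Not NE.
(Budget, Plus): Velox gets 12, best alternative 10; Turo gets 5, best alternative 4. No profitable deviation — NE.
(Standard, Budget): Velox gets 12, best alternative 4; Turo gets 11, best alternative 10. No profitable deviation — NE.
(Standard, Standard): Velox can switch to Budget (6 → 9). Not NE.
(Standard, Plus): Velox can switch to Budget (8 → 12). Not NE.
(Plus, Budget): Velox can switch to Budget (0 → 3). Not NE.
(Plus, Standard): Velox can switch to Budget (5 → 9). Not NE.
(Plus, Plus): Velox can switch to Budget (10 → 12). Not NE.
(Premium, Budget): Velox can switch to Standard (4 → 12). Not NE.
(Premium, Standard): Velox gets 12, best alternative 9; Turo gets 8, best alternative 6. No profitable deviation — NE.
(Premium, Plus): Velox can switch to Budget (6 → 12). Not NE.

Pure-strategy Nash equilibria: (Budget, Plus); (Standard, Budget); (Premium, Standard)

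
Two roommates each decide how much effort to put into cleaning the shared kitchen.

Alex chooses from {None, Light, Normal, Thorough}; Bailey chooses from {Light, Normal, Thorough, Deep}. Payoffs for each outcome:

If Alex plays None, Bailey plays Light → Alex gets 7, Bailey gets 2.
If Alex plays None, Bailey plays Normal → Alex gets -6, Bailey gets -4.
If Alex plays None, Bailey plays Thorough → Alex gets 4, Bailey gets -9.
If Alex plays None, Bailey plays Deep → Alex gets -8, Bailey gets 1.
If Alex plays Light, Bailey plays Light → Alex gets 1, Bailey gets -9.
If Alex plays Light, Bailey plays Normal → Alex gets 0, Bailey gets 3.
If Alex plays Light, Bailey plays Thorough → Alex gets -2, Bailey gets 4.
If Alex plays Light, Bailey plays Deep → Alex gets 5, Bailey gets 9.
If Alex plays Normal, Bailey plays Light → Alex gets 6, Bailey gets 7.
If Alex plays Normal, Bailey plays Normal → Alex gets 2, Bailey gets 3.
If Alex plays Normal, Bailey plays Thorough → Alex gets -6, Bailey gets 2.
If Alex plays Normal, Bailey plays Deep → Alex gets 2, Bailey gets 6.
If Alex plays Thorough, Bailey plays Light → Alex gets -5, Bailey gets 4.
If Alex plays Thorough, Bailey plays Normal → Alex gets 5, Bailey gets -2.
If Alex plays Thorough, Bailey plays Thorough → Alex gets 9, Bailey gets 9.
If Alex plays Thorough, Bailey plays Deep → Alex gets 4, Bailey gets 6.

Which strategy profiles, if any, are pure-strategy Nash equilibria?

Mark each player's best response to every combination of opponents' strategies; a profile where every player is best-responding is a pure Nash equilibrium.
Alex against Light: payoffs 7, 1, 6, -5 → best response None.
Alex against Normal: payoffs -6, 0, 2, 5 → best response Thorough.
Alex against Thorough: payoffs 4, -2, -6, 9 → best response Thorough.
Alex against Deep: payoffs -8, 5, 2, 4 → best response Light.
Bailey against None: payoffs 2, -4, -9, 1 → best response Light.
Bailey against Light: payoffs -9, 3, 4, 9 → best response Deep.
Bailey against Normal: payoffs 7, 3, 2, 6 → best response Light.
Bailey against Thorough: payoffs 4, -2, 9, 6 → best response Thorough.
Mutual best responses: (None, Light); (Light, Deep); (Thorough, Thorough).

Pure-strategy Nash equilibria: (None, Light); (Light, Deep); (Thorough, Thorough)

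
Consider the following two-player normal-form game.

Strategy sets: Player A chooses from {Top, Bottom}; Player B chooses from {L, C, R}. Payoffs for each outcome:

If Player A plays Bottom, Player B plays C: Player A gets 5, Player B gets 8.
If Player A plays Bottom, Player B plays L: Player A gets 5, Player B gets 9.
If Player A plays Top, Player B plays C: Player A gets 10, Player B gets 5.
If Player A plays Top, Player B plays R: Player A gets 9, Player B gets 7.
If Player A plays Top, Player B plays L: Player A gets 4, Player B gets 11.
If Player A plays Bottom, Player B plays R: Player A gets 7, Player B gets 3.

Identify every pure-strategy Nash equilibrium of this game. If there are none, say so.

Pure NE: (Bottom, L)

Player A against L: payoffs 4, 5 → best response Bottom.
Player A against C: payoffs 10, 5 → best response Top.
Player A against R: payoffs 9, 7 → best response Top.
Player B against Top: payoffs 11, 5, 7 → best response L.
Player B against Bottom: payoffs 9, 8, 3 → best response L.
Mutual best responses: (Bottom, L).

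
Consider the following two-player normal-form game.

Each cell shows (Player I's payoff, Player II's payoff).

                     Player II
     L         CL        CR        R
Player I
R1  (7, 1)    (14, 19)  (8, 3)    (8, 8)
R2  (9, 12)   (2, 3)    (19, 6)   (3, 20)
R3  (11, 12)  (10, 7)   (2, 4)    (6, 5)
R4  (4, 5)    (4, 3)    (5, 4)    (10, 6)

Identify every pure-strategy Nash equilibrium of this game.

(R1, CL) and (R3, L) and (R4, R)

Player I against L: payoffs 7, 9, 11, 4 → best response R3.
Player I against CL: payoffs 14, 2, 10, 4 → best response R1.
Player I against CR: payoffs 8, 19, 2, 5 → best response R2.
Player I against R: payoffs 8, 3, 6, 10 → best response R4.
Player II against R1: payoffs 1, 19, 3, 8 → best response CL.
Player II against R2: payoffs 12, 3, 6, 20 → best response R.
Player II against R3: payoffs 12, 7, 4, 5 → best response L.
Player II against R4: payoffs 5, 3, 4, 6 → best response R.
Mutual best responses: (R1, CL); (R3, L); (R4, R).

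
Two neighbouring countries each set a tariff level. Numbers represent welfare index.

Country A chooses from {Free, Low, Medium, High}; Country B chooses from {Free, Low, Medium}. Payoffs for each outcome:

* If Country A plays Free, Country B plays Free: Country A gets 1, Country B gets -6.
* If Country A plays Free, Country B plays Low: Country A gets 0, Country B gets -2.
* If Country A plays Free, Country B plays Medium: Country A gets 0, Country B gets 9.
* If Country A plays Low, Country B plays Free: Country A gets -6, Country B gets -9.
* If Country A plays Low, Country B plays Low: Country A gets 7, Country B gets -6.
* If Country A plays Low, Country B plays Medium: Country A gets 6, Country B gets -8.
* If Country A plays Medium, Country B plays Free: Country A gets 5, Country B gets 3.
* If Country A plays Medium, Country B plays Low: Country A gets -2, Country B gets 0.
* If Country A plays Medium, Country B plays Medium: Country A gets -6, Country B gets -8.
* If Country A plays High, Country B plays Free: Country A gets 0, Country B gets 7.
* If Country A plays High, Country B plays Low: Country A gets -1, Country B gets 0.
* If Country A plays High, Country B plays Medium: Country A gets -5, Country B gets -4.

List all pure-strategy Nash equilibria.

(Low, Low) and (Medium, Free)

Check each profile: it is a Nash equilibrium iff no player can strictly gain by switching unilaterally.
(Free, Free): Country A can switch to Medium (1 → 5). Not NE.
(Free, Low): Country A can switch to Low (0 → 7). Not NE.
(Free, Medium): Country A can switch to Low (0 → 6). Not NE.
(Low, Free): Country A can switch to Free (-6 → 1). Not NE.
(Low, Low): Country A gets 7, best alternative 0; Country B gets -6, best alternative -8. No profitable deviation — NE.
(Low, Medium): Country B can switch to Low (-8 → -6). Not NE.
(Medium, Free): Country A gets 5, best alternative 1; Country B gets 3, best alternative 0. No profitable deviation — NE.
(Medium, Low): Country A can switch to Free (-2 → 0). Not NE.
(Medium, Medium): Country A can switch to Free (-6 → 0). Not NE.
(High, Free): Country A can switch to Free (0 → 1). Not NE.
(High, Low): Country A can switch to Free (-1 → 0). Not NE.
(High, Medium): Country A can switch to Free (-5 → 0). Not NE.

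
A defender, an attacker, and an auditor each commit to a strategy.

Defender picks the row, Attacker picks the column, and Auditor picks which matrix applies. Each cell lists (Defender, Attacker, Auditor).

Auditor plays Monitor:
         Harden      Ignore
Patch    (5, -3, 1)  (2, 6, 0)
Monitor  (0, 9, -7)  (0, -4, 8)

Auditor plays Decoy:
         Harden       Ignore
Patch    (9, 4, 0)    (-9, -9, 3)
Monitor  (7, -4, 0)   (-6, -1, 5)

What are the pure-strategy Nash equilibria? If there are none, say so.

There is no pure-strategy Nash equilibrium.

Defender against (Harden, Monitor): payoffs 5, 0 → best response Patch.
Defender against (Harden, Decoy): payoffs 9, 7 → best response Patch.
Defender against (Ignore, Monitor): payoffs 2, 0 → best response Patch.
Defender against (Ignore, Decoy): payoffs -9, -6 → best response Monitor.
Attacker against (Patch, Monitor): payoffs -3, 6 → best response Ignore.
Attacker against (Patch, Decoy): payoffs 4, -9 → best response Harden.
Attacker against (Monitor, Monitor): payoffs 9, -4 → best response Harden.
Attacker against (Monitor, Decoy): payoffs -4, -1 → best response Ignore.
Auditor against (Patch, Harden): payoffs 1, 0 → best response Monitor.
Auditor against (Patch, Ignore): payoffs 0, 3 → best response Decoy.
Auditor against (Monitor, Harden): payoffs -7, 0 → best response Decoy.
Auditor against (Monitor, Ignore): payoffs 8, 5 → best response Monitor.
No profile is a mutual best response for all players.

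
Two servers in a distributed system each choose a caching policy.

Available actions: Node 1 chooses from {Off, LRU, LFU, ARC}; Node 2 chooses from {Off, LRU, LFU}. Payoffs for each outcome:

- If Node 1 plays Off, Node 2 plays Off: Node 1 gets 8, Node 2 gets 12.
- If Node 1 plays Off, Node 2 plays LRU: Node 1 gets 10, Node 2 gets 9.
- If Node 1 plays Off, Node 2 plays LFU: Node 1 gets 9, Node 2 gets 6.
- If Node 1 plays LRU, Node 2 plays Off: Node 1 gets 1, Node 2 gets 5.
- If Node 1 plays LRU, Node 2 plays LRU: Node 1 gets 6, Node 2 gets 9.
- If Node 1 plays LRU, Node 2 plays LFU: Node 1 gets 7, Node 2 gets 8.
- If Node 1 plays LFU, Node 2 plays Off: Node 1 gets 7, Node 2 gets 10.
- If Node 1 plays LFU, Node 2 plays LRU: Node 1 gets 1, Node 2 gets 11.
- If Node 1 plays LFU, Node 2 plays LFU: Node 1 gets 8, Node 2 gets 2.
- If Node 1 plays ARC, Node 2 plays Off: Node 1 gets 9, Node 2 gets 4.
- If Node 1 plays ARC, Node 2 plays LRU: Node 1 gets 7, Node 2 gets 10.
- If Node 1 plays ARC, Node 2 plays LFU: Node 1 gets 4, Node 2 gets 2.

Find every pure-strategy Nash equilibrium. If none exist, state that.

No pure-strategy Nash equilibrium.

(Off, Off): Node 1 can switch to ARC (8 → 9). Not NE.
(Off, LRU): Node 2 can switch to Off (9 → 12). Not NE.
(Off, LFU): Node 2 can switch to Off (6 → 12). Not NE.
(LRU, Off): Node 1 can switch to Off (1 → 8). Not NE.
(LRU, LRU): Node 1 can switch to Off (6 → 10). Not NE.
(LRU, LFU): Node 1 can switch to Off (7 → 9). Not NE.
(LFU, Off): Node 1 can switch to Off (7 → 8). Not NE.
(LFU, LRU): Node 1 can switch to Off (1 → 10). Not NE.
(LFU, LFU): Node 1 can switch to Off (8 → 9). Not NE.
(ARC, Off): Node 2 can switch to LRU (4 → 10). Not NE.
(The remaining 2 profiles each have a profitable deviation by the same check.)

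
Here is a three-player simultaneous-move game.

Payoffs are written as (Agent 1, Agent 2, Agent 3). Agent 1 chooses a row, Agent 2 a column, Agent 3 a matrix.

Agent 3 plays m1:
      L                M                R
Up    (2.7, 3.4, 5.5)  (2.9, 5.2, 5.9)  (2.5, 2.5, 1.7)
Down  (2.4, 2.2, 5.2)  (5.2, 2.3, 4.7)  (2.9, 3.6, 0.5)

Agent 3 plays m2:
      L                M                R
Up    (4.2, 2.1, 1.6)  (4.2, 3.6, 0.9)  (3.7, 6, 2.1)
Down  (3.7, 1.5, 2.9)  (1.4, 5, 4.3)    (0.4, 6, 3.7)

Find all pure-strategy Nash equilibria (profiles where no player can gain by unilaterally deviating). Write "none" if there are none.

Check each profile: it is a Nash equilibrium iff no player can strictly gain by switching unilaterally.
(Up, L, m1): Agent 2 can switch to M (3.4 → 5.2). Not NE.
(Up, L, m2): Agent 2 can switch to M (2.1 → 3.6). Not NE.
(Up, M, m1): Agent 1 can switch to Down (2.9 → 5.2). Not NE.
(Up, M, m2): Agent 2 can switch to R (3.6 → 6). Not NE.
(Up, R, m1): Agent 1 can switch to Down (2.5 → 2.9). Not NE.
(Up, R, m2): Agent 1 gets 3.7, best alternative 0.4; Agent 2 gets 6, best alternative 3.6; Agent 3 gets 2.1, best alternative 1.7. No profitable deviation — NE.
(Down, L, m1): Agent 1 can switch to Up (2.4 → 2.7). Not NE.
(The remaining 5 profiles each have a profitable deviation by the same check.)

Pure NE: (Up, R, m2)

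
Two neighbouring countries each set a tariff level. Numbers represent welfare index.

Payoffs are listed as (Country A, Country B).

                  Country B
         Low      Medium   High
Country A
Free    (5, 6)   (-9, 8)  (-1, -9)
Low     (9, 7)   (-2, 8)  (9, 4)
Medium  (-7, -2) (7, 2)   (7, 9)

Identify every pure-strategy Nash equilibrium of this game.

For each strategy profile, look for a profitable unilateral deviation.
(Free, Low): Country A can switch to Low (5 → 9). Not NE.
(Free, Medium): Country A can switch to Low (-9 → -2). Not NE.
(Free, High): Country A can switch to Low (-1 → 9). Not NE.
(Low, Low): Country B can switch to Medium (7 → 8). Not NE.
(Low, Medium): Country A can switch to Medium (-2 → 7). Not NE.
(Low, High): Country B can switch to Low (4 → 7). Not NE.
(Medium, Low): Country A can switch to Free (-7 → 5). Not NE.
(Medium, Medium): Country B can switch to High (2 → 9). Not NE.
(The remaining 1 profile has a profitable deviation by the same check.)

This game has no pure Nash equilibrium.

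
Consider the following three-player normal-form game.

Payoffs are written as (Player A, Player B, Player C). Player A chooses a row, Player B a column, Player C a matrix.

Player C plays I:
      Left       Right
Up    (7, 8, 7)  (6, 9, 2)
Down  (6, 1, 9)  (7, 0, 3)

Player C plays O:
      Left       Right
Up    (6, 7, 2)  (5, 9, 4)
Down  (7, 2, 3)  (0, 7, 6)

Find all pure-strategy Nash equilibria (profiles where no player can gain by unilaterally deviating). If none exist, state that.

Pure NE: (Up, Right, O)

Mark each player's best response to every combination of opponents' strategies; a profile where every player is best-responding is a pure Nash equilibrium.
Player A against (Left, I): payoffs 7, 6 → best response Up.
Player A against (Left, O): payoffs 6, 7 → best response Down.
Player A against (Right, I): payoffs 6, 7 → best response Down.
Player A against (Right, O): payoffs 5, 0 → best response Up.
Player B against (Up, I): payoffs 8, 9 → best response Right.
Player B against (Up, O): payoffs 7, 9 → best response Right.
Player B against (Down, I): payoffs 1, 0 → best response Left.
Player B against (Down, O): payoffs 2, 7 → best response Right.
Player C against (Up, Left): payoffs 7, 2 → best response I.
Player C against (Up, Right): payoffs 2, 4 → best response O.
Player C against (Down, Left): payoffs 9, 3 → best response I.
Player C against (Down, Right): payoffs 3, 6 → best response O.
Mutual best responses: (Up, Right, O).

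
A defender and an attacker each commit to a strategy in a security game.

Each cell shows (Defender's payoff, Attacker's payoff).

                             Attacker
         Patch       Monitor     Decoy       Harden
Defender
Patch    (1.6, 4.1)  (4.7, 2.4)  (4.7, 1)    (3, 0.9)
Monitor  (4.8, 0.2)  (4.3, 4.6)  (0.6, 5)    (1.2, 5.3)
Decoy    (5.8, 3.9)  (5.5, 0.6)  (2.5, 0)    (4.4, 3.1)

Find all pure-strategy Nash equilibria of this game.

Pure NE: (Decoy, Patch)

Mark each player's best response to every combination of opponents' strategies; a profile where every player is best-responding is a pure Nash equilibrium.
Defender against Patch: payoffs 1.6, 4.8, 5.8 → best response Decoy.
Defender against Monitor: payoffs 4.7, 4.3, 5.5 → best response Decoy.
Defender against Decoy: payoffs 4.7, 0.6, 2.5 → best response Patch.
Defender against Harden: payoffs 3, 1.2, 4.4 → best response Decoy.
Attacker against Patch: payoffs 4.1, 2.4, 1, 0.9 → best response Patch.
Attacker against Monitor: payoffs 0.2, 4.6, 5, 5.3 → best response Harden.
Attacker against Decoy: payoffs 3.9, 0.6, 0, 3.1 → best response Patch.
Mutual best responses: (Decoy, Patch).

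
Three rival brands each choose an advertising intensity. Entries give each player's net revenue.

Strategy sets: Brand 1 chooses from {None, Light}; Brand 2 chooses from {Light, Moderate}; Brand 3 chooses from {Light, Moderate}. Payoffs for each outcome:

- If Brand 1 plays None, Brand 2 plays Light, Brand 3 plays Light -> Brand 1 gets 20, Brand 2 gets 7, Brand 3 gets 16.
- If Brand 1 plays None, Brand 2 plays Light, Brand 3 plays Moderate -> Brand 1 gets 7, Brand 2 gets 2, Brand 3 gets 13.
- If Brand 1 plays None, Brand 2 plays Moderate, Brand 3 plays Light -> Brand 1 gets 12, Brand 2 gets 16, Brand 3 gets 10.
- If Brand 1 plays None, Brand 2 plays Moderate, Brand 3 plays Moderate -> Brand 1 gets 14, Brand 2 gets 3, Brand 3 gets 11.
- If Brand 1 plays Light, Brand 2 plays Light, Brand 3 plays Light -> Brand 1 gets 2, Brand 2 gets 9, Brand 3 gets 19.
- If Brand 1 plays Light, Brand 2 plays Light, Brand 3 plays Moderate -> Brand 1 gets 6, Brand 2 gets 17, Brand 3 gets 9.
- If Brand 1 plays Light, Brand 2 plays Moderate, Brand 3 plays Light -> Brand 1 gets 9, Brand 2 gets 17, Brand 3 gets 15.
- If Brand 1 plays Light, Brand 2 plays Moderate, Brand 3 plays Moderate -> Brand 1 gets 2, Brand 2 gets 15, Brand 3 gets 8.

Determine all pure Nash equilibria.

Brand 1 against (Light, Light): payoffs 20, 2 → best response None.
Brand 1 against (Light, Moderate): payoffs 7, 6 → best response None.
Brand 1 against (Moderate, Light): payoffs 12, 9 → best response None.
Brand 1 against (Moderate, Moderate): payoffs 14, 2 → best response None.
Brand 2 against (None, Light): payoffs 7, 16 → best response Moderate.
Brand 2 against (None, Moderate): payoffs 2, 3 → best response Moderate.
Brand 2 against (Light, Light): payoffs 9, 17 → best response Moderate.
Brand 2 against (Light, Moderate): payoffs 17, 15 → best response Light.
Brand 3 against (None, Light): payoffs 16, 13 → best response Light.
Brand 3 against (None, Moderate): payoffs 10, 11 → best response Moderate.
Brand 3 against (Light, Light): payoffs 19, 9 → best response Light.
Brand 3 against (Light, Moderate): payoffs 15, 8 → best response Light.
Mutual best responses: (None, Moderate, Moderate).

The unique pure-strategy Nash equilibrium is (None, Moderate, Moderate).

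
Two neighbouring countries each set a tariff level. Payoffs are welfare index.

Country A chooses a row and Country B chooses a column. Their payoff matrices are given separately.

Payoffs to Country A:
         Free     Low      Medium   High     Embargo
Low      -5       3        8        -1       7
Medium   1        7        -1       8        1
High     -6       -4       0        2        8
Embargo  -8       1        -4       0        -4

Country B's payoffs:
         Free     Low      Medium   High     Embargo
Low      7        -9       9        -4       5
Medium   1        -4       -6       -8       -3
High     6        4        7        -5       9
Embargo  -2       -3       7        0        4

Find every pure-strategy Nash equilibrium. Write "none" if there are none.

(Low, Free): Country A can switch to Medium (-5 → 1). Not NE.
(Low, Low): Country A can switch to Medium (3 → 7). Not NE.
(Low, Medium): Country A gets 8, best alternative 0; Country B gets 9, best alternative 7. No profitable deviation — NE.
(Low, High): Country A can switch to Medium (-1 → 8). Not NE.
(Low, Embargo): Country A can switch to High (7 → 8). Not NE.
(Medium, Free): Country A gets 1, best alternative -5; Country B gets 1, best alternative -3. No profitable deviation — NE.
(Medium, Low): Country B can switch to Free (-4 → 1). Not NE.
(Medium, Medium): Country A can switch to Low (-1 → 8). Not NE.
(Medium, High): Country B can switch to Free (-8 → 1). Not NE.
(Medium, Embargo): Country A can switch to Low (1 → 7). Not NE.
(High, Free): Country A can switch to Low (-6 → -5). Not NE.
(High, Low): Country A can switch to Low (-4 → 3). Not NE.
(High, Medium): Country A can switch to Low (0 → 8). Not NE.
(High, High): Country A can switch to Medium (2 → 8). Not NE.
(High, Embargo): Country A gets 8, best alternative 7; Country B gets 9, best alternative 7. No profitable deviation — NE.
(The remaining 5 profiles each have a profitable deviation by the same check.)

Pure-strategy Nash equilibria: (Low, Medium), (Medium, Free), (High, Embargo)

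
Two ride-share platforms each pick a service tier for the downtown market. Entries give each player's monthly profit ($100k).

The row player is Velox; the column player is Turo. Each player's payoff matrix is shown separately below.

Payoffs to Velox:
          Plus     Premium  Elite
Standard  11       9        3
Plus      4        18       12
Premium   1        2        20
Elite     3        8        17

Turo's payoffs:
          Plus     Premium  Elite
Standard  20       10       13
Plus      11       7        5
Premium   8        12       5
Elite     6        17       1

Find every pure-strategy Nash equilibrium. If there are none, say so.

Velox against Plus: payoffs 11, 4, 1, 3 → best response Standard.
Velox against Premium: payoffs 9, 18, 2, 8 → best response Plus.
Velox against Elite: payoffs 3, 12, 20, 17 → best response Premium.
Turo against Standard: payoffs 20, 10, 13 → best response Plus.
Turo against Plus: payoffs 11, 7, 5 → best response Plus.
Turo against Premium: payoffs 8, 12, 5 → best response Premium.
Turo against Elite: payoffs 6, 17, 1 → best response Premium.
Mutual best responses: (Standard, Plus).

(Standard, Plus)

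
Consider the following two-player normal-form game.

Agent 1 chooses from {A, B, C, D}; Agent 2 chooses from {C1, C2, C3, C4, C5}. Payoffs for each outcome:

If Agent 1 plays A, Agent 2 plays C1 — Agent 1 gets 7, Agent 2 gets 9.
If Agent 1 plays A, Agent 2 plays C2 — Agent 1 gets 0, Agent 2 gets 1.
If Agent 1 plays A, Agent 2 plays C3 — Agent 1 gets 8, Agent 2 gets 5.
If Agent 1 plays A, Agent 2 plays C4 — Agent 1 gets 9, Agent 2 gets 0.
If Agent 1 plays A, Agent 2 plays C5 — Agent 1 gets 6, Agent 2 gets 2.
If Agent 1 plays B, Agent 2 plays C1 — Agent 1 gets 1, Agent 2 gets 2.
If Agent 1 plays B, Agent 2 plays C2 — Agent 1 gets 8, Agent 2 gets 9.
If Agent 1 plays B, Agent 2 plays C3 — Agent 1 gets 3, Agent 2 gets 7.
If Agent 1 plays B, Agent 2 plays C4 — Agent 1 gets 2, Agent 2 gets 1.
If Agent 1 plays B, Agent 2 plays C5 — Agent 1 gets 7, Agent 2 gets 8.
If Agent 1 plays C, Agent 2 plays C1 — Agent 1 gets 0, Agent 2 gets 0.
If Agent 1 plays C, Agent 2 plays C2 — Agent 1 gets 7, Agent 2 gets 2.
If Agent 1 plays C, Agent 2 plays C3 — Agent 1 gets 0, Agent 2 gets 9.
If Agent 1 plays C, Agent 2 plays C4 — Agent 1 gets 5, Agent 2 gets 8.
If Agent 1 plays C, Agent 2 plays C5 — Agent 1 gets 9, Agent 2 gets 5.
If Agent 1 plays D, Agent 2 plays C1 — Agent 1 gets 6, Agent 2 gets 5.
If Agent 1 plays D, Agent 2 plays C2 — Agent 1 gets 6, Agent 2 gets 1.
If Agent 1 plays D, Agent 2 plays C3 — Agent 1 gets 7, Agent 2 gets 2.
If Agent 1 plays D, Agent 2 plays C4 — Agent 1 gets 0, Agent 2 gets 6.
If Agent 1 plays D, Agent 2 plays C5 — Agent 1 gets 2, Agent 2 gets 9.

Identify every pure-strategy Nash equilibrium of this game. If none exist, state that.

Agent 1 against C1: payoffs 7, 1, 0, 6 → best response A.
Agent 1 against C2: payoffs 0, 8, 7, 6 → best response B.
Agent 1 against C3: payoffs 8, 3, 0, 7 → best response A.
Agent 1 against C4: payoffs 9, 2, 5, 0 → best response A.
Agent 1 against C5: payoffs 6, 7, 9, 2 → best response C.
Agent 2 against A: payoffs 9, 1, 5, 0, 2 → best response C1.
Agent 2 against B: payoffs 2, 9, 7, 1, 8 → best response C2.
Agent 2 against C: payoffs 0, 2, 9, 8, 5 → best response C3.
Agent 2 against D: payoffs 5, 1, 2, 6, 9 → best response C5.
Mutual best responses: (A, C1); (B, C2).

(A, C1); (B, C2)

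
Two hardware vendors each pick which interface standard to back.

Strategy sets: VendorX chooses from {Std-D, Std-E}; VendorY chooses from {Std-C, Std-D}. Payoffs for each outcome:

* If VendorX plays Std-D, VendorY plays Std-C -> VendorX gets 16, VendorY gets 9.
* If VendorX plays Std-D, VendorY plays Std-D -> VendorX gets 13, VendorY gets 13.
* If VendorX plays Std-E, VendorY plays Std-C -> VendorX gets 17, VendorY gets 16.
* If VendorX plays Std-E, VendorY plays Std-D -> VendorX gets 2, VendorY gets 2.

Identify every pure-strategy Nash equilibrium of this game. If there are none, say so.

(Std-D, Std-C): VendorX can switch to Std-E (16 → 17). Not NE.
(Std-D, Std-D): VendorX gets 13, best alternative 2; VendorY gets 13, best alternative 9. No profitable deviation — NE.
(Std-E, Std-C): VendorX gets 17, best alternative 16; VendorY gets 16, best alternative 2. No profitable deviation — NE.
(Std-E, Std-D): VendorX can switch to Std-D (2 → 13). Not NE.

(Std-D, Std-D); (Std-E, Std-C)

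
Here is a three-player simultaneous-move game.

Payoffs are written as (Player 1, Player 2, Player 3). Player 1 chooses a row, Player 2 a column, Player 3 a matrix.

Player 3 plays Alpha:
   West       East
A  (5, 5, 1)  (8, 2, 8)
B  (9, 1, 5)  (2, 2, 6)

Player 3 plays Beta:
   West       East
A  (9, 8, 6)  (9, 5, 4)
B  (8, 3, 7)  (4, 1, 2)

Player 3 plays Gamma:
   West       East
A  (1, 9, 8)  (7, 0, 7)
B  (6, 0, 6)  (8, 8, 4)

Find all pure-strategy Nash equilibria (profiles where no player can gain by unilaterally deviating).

Player 1 against (West, Alpha): payoffs 5, 9 → best response B.
Player 1 against (West, Beta): payoffs 9, 8 → best response A.
Player 1 against (West, Gamma): payoffs 1, 6 → best response B.
Player 1 against (East, Alpha): payoffs 8, 2 → best response A.
Player 1 against (East, Beta): payoffs 9, 4 → best response A.
Player 1 against (East, Gamma): payoffs 7, 8 → best response B.
Player 2 against (A, Alpha): payoffs 5, 2 → best response West.
Player 2 against (A, Beta): payoffs 8, 5 → best response West.
Player 2 against (A, Gamma): payoffs 9, 0 → best response West.
Player 2 against (B, Alpha): payoffs 1, 2 → best response East.
Player 2 against (B, Beta): payoffs 3, 1 → best response West.
Player 2 against (B, Gamma): payoffs 0, 8 → best response East.
Player 3 against (A, West): payoffs 1, 6, 8 → best response Gamma.
Player 3 against (A, East): payoffs 8, 4, 7 → best response Alpha.
Player 3 against (B, West): payoffs 5, 7, 6 → best response Beta.
Player 3 against (B, East): payoffs 6, 2, 4 → best response Alpha.
No profile is a mutual best response for all players.

There is no pure-strategy Nash equilibrium.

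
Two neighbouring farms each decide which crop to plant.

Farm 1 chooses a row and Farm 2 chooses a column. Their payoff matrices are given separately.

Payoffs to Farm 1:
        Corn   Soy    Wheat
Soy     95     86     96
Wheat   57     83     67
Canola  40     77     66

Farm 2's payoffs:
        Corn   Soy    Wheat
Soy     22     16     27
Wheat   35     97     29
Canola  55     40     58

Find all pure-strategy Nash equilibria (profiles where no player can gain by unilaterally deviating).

Pure NE: (Soy, Wheat)

Mark each player's best response to every combination of opponents' strategies; a profile where every player is best-responding is a pure Nash equilibrium.
Farm 1 against Corn: payoffs 95, 57, 40 → best response Soy.
Farm 1 against Soy: payoffs 86, 83, 77 → best response Soy.
Farm 1 against Wheat: payoffs 96, 67, 66 → best response Soy.
Farm 2 against Soy: payoffs 22, 16, 27 → best response Wheat.
Farm 2 against Wheat: payoffs 35, 97, 29 → best response Soy.
Farm 2 against Canola: payoffs 55, 40, 58 → best response Wheat.
Mutual best responses: (Soy, Wheat).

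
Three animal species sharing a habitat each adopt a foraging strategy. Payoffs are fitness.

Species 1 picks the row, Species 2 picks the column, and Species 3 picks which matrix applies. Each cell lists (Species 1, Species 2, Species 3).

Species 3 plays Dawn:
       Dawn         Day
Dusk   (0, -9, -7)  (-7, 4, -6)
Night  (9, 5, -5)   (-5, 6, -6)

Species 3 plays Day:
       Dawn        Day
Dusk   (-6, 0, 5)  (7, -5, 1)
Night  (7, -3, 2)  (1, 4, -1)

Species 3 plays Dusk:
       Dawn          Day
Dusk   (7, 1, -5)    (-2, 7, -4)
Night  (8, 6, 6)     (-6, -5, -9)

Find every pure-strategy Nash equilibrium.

For each player, find the best response to each opponent profile; mutual best responses are the pure NE.
Species 1 against (Dawn, Dawn): payoffs 0, 9 → best response Night.
Species 1 against (Dawn, Day): payoffs -6, 7 → best response Night.
Species 1 against (Dawn, Dusk): payoffs 7, 8 → best response Night.
Species 1 against (Day, Dawn): payoffs -7, -5 → best response Night.
Species 1 against (Day, Day): payoffs 7, 1 → best response Dusk.
Species 1 against (Day, Dusk): payoffs -2, -6 → best response Dusk.
Species 2 against (Dusk, Dawn): payoffs -9, 4 → best response Day.
Species 2 against (Dusk, Day): payoffs 0, -5 → best response Dawn.
Species 2 against (Dusk, Dusk): payoffs 1, 7 → best response Day.
Species 2 against (Night, Dawn): payoffs 5, 6 → best response Day.
Species 2 against (Night, Day): payoffs -3, 4 → best response Day.
Species 2 against (Night, Dusk): payoffs 6, -5 → best response Dawn.
Species 3 against (Dusk, Dawn): payoffs -7, 5, -5 → best response Day.
Species 3 against (Dusk, Day): payoffs -6, 1, -4 → best response Day.
Species 3 against (Night, Dawn): payoffs -5, 2, 6 → best response Dusk.
Species 3 against (Night, Day): payoffs -6, -1, -9 → best response Day.
Mutual best responses: (Night, Dawn, Dusk).

Pure NE: (Night, Dawn, Dusk)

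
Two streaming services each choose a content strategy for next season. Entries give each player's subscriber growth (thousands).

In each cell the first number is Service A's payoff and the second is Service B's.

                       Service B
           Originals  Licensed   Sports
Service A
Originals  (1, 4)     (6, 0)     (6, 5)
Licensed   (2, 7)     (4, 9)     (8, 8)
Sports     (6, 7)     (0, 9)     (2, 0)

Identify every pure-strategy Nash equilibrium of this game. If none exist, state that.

(Originals, Originals): Service A can switch to Licensed (1 → 2). Not NE.
(Originals, Licensed): Service B can switch to Originals (0 → 4). Not NE.
(Originals, Sports): Service A can switch to Licensed (6 → 8). Not NE.
(Licensed, Originals): Service A can switch to Sports (2 → 6). Not NE.
(Licensed, Licensed): Service A can switch to Originals (4 → 6). Not NE.
(Licensed, Sports): Service B can switch to Licensed (8 → 9). Not NE.
(Sports, Originals): Service B can switch to Licensed (7 → 9). Not NE.
(Sports, Licensed): Service A can switch to Originals (0 → 6). Not NE.
(Sports, Sports): Service A can switch to Originals (2 → 6). Not NE.

No pure-strategy Nash equilibrium.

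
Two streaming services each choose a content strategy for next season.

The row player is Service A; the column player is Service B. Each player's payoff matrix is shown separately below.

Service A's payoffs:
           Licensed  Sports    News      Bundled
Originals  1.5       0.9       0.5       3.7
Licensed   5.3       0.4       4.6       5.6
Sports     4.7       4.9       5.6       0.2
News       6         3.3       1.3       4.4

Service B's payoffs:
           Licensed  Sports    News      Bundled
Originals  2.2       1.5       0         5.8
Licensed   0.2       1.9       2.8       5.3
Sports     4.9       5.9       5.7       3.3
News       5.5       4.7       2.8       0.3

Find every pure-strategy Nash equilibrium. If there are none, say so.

For each strategy profile, look for a profitable unilateral deviation.
(Originals, Licensed): Service A can switch to Licensed (1.5 → 5.3). Not NE.
(Originals, Sports): Service A can switch to Sports (0.9 → 4.9). Not NE.
(Originals, News): Service A can switch to Licensed (0.5 → 4.6). Not NE.
(Originals, Bundled): Service A can switch to Licensed (3.7 → 5.6). Not NE.
(Licensed, Licensed): Service A can switch to News (5.3 → 6). Not NE.
(Licensed, Sports): Service A can switch to Originals (0.4 → 0.9). Not NE.
(Licensed, News): Service A can switch to Sports (4.6 → 5.6). Not NE.
(Licensed, Bundled): Service A gets 5.6, best alternative 4.4; Service B gets 5.3, best alternative 2.8. No profitable deviation — NE.
(Sports, Licensed): Service A can switch to Licensed (4.7 → 5.3). Not NE.
(Sports, Sports): Service A gets 4.9, best alternative 3.3; Service B gets 5.9, best alternative 5.7. No profitable deviation — NE.
(News, Licensed): Service A gets 6, best alternative 5.3; Service B gets 5.5, best alternative 4.7. No profitable deviation — NE.
(The remaining 5 profiles each have a profitable deviation by the same check.)

The pure Nash equilibria are (Licensed, Bundled), (Sports, Sports), (News, Licensed).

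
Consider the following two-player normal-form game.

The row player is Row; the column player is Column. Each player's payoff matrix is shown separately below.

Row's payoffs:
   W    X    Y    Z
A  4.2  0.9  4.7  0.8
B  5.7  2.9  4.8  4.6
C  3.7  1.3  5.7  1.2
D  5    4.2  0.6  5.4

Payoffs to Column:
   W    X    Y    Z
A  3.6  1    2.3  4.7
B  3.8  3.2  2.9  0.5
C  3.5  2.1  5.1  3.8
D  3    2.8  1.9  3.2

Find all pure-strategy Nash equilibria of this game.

The pure Nash equilibria are (B, W) and (C, Y) and (D, Z).

Check each profile: it is a Nash equilibrium iff no player can strictly gain by switching unilaterally.
(A, W): Row can switch to B (4.2 → 5.7). Not NE.
(A, X): Row can switch to B (0.9 → 2.9). Not NE.
(A, Y): Row can switch to B (4.7 → 4.8). Not NE.
(A, Z): Row can switch to B (0.8 → 4.6). Not NE.
(B, W): Row gets 5.7, best alternative 5; Column gets 3.8, best alternative 3.2. No profitable deviation — NE.
(B, X): Row can switch to D (2.9 → 4.2). Not NE.
(B, Y): Row can switch to C (4.8 → 5.7). Not NE.
(C, Y): Row gets 5.7, best alternative 4.8; Column gets 5.1, best alternative 3.8. No profitable deviation — NE.
(D, Z): Row gets 5.4, best alternative 4.6; Column gets 3.2, best alternative 3. No profitable deviation — NE.
(The remaining 7 profiles each have a profitable deviation by the same check.)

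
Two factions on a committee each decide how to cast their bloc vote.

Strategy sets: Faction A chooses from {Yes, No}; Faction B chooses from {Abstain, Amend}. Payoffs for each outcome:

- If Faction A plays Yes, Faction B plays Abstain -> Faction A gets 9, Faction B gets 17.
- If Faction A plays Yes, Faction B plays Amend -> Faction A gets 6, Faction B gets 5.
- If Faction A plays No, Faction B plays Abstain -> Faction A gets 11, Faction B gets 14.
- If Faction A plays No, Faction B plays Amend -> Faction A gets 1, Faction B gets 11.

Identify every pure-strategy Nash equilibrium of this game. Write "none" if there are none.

The unique pure-strategy Nash equilibrium is (No, Abstain).

Mark each player's best response to every combination of opponents' strategies; a profile where every player is best-responding is a pure Nash equilibrium.
Faction A against Abstain: payoffs 9, 11 → best response No.
Faction A against Amend: payoffs 6, 1 → best response Yes.
Faction B against Yes: payoffs 17, 5 → best response Abstain.
Faction B against No: payoffs 14, 11 → best response Abstain.
Mutual best responses: (No, Abstain).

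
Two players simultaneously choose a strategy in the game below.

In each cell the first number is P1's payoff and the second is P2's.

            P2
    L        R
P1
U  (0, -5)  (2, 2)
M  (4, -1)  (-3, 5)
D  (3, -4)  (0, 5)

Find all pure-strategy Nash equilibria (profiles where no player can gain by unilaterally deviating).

For each strategy profile, look for a profitable unilateral deviation.
(U, L): P1 can switch to M (0 → 4). Not NE.
(U, R): P1 gets 2, best alternative 0; P2 gets 2, best alternative -5. No profitable deviation — NE.
(M, L): P2 can switch to R (-1 → 5). Not NE.
(M, R): P1 can switch to U (-3 → 2). Not NE.
(D, L): P1 can switch to M (3 → 4). Not NE.
(D, R): P1 can switch to U (0 → 2). Not NE.

Pure NE: (U, R)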